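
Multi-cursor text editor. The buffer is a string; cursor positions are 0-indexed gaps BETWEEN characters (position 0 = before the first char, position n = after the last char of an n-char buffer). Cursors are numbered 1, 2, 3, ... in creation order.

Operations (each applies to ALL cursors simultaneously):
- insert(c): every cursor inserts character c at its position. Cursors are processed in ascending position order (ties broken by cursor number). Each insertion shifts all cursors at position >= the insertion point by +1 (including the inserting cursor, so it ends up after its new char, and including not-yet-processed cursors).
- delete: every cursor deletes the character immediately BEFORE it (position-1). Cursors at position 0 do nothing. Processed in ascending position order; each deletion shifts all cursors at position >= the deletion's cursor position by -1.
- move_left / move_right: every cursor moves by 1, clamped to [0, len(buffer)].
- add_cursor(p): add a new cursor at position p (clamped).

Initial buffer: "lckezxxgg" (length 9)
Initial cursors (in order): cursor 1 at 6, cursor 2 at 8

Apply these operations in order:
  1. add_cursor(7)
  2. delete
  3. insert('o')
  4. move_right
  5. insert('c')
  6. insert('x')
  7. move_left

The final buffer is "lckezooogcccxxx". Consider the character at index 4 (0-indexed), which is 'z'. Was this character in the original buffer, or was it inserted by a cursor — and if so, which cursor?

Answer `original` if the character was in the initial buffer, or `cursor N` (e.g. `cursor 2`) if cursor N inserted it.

After op 1 (add_cursor(7)): buffer="lckezxxgg" (len 9), cursors c1@6 c3@7 c2@8, authorship .........
After op 2 (delete): buffer="lckezg" (len 6), cursors c1@5 c2@5 c3@5, authorship ......
After op 3 (insert('o')): buffer="lckezooog" (len 9), cursors c1@8 c2@8 c3@8, authorship .....123.
After op 4 (move_right): buffer="lckezooog" (len 9), cursors c1@9 c2@9 c3@9, authorship .....123.
After op 5 (insert('c')): buffer="lckezooogccc" (len 12), cursors c1@12 c2@12 c3@12, authorship .....123.123
After op 6 (insert('x')): buffer="lckezooogcccxxx" (len 15), cursors c1@15 c2@15 c3@15, authorship .....123.123123
After op 7 (move_left): buffer="lckezooogcccxxx" (len 15), cursors c1@14 c2@14 c3@14, authorship .....123.123123
Authorship (.=original, N=cursor N): . . . . . 1 2 3 . 1 2 3 1 2 3
Index 4: author = original

Answer: original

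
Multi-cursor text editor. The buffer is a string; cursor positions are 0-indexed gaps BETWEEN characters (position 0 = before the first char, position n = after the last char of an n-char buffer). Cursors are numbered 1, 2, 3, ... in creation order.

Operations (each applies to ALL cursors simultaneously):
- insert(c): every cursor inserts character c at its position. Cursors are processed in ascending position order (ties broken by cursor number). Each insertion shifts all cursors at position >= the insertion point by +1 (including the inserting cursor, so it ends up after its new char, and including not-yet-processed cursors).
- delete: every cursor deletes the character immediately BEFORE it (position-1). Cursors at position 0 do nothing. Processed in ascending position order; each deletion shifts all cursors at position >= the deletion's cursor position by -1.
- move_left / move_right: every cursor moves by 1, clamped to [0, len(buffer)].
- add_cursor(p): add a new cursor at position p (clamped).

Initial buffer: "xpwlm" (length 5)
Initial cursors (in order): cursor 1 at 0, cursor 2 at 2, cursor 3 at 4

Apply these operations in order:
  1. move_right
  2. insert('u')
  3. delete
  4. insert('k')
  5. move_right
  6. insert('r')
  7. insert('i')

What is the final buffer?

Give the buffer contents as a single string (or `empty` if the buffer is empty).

After op 1 (move_right): buffer="xpwlm" (len 5), cursors c1@1 c2@3 c3@5, authorship .....
After op 2 (insert('u')): buffer="xupwulmu" (len 8), cursors c1@2 c2@5 c3@8, authorship .1..2..3
After op 3 (delete): buffer="xpwlm" (len 5), cursors c1@1 c2@3 c3@5, authorship .....
After op 4 (insert('k')): buffer="xkpwklmk" (len 8), cursors c1@2 c2@5 c3@8, authorship .1..2..3
After op 5 (move_right): buffer="xkpwklmk" (len 8), cursors c1@3 c2@6 c3@8, authorship .1..2..3
After op 6 (insert('r')): buffer="xkprwklrmkr" (len 11), cursors c1@4 c2@8 c3@11, authorship .1.1.2.2.33
After op 7 (insert('i')): buffer="xkpriwklrimkri" (len 14), cursors c1@5 c2@10 c3@14, authorship .1.11.2.22.333

Answer: xkpriwklrimkri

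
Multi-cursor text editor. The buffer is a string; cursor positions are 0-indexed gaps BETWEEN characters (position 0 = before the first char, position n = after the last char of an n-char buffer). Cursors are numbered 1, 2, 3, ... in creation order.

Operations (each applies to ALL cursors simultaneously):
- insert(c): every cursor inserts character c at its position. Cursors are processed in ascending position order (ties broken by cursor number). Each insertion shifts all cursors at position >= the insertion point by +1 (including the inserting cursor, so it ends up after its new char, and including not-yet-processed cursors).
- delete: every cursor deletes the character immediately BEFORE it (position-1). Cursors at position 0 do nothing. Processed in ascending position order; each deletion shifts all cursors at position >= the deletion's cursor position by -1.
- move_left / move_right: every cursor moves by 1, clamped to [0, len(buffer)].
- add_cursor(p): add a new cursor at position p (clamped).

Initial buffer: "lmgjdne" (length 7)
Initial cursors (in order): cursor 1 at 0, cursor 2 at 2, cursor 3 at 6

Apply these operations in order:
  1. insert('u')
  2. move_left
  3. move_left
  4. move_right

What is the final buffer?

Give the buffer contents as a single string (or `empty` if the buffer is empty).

Answer: ulmugjdnue

Derivation:
After op 1 (insert('u')): buffer="ulmugjdnue" (len 10), cursors c1@1 c2@4 c3@9, authorship 1..2....3.
After op 2 (move_left): buffer="ulmugjdnue" (len 10), cursors c1@0 c2@3 c3@8, authorship 1..2....3.
After op 3 (move_left): buffer="ulmugjdnue" (len 10), cursors c1@0 c2@2 c3@7, authorship 1..2....3.
After op 4 (move_right): buffer="ulmugjdnue" (len 10), cursors c1@1 c2@3 c3@8, authorship 1..2....3.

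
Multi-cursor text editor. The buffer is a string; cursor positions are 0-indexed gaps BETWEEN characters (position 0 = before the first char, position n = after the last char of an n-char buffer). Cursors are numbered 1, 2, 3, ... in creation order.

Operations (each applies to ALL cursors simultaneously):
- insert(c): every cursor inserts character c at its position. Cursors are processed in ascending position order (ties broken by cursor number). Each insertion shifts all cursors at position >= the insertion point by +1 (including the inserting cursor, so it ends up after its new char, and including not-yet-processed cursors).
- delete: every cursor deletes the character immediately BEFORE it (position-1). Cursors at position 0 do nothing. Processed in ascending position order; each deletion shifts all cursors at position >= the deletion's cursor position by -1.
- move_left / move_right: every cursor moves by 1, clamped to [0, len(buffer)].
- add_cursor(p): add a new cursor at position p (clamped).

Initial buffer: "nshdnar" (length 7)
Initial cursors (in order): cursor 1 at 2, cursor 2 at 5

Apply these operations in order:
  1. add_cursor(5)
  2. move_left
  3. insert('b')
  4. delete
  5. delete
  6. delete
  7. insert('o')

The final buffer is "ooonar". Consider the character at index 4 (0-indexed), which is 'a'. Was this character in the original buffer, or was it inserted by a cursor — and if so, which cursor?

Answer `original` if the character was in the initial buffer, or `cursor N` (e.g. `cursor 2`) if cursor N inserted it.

Answer: original

Derivation:
After op 1 (add_cursor(5)): buffer="nshdnar" (len 7), cursors c1@2 c2@5 c3@5, authorship .......
After op 2 (move_left): buffer="nshdnar" (len 7), cursors c1@1 c2@4 c3@4, authorship .......
After op 3 (insert('b')): buffer="nbshdbbnar" (len 10), cursors c1@2 c2@7 c3@7, authorship .1...23...
After op 4 (delete): buffer="nshdnar" (len 7), cursors c1@1 c2@4 c3@4, authorship .......
After op 5 (delete): buffer="snar" (len 4), cursors c1@0 c2@1 c3@1, authorship ....
After op 6 (delete): buffer="nar" (len 3), cursors c1@0 c2@0 c3@0, authorship ...
After op 7 (insert('o')): buffer="ooonar" (len 6), cursors c1@3 c2@3 c3@3, authorship 123...
Authorship (.=original, N=cursor N): 1 2 3 . . .
Index 4: author = original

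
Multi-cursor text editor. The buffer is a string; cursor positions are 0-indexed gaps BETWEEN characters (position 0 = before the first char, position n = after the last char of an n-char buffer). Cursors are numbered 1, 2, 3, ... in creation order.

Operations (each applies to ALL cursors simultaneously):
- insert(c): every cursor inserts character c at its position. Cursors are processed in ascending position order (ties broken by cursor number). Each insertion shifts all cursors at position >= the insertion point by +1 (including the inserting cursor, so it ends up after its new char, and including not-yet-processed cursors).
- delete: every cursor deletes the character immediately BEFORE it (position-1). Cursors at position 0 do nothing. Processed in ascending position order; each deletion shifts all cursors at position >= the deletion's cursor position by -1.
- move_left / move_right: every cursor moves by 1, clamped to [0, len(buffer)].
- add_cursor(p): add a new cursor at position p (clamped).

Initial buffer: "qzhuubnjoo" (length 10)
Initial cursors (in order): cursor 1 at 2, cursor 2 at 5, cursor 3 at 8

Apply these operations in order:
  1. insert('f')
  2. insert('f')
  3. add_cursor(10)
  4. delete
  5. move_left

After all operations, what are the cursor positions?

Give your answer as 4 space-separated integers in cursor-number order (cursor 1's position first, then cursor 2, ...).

Answer: 2 6 9 6

Derivation:
After op 1 (insert('f')): buffer="qzfhuufbnjfoo" (len 13), cursors c1@3 c2@7 c3@11, authorship ..1...2...3..
After op 2 (insert('f')): buffer="qzffhuuffbnjffoo" (len 16), cursors c1@4 c2@9 c3@14, authorship ..11...22...33..
After op 3 (add_cursor(10)): buffer="qzffhuuffbnjffoo" (len 16), cursors c1@4 c2@9 c4@10 c3@14, authorship ..11...22...33..
After op 4 (delete): buffer="qzfhuufnjfoo" (len 12), cursors c1@3 c2@7 c4@7 c3@10, authorship ..1...2..3..
After op 5 (move_left): buffer="qzfhuufnjfoo" (len 12), cursors c1@2 c2@6 c4@6 c3@9, authorship ..1...2..3..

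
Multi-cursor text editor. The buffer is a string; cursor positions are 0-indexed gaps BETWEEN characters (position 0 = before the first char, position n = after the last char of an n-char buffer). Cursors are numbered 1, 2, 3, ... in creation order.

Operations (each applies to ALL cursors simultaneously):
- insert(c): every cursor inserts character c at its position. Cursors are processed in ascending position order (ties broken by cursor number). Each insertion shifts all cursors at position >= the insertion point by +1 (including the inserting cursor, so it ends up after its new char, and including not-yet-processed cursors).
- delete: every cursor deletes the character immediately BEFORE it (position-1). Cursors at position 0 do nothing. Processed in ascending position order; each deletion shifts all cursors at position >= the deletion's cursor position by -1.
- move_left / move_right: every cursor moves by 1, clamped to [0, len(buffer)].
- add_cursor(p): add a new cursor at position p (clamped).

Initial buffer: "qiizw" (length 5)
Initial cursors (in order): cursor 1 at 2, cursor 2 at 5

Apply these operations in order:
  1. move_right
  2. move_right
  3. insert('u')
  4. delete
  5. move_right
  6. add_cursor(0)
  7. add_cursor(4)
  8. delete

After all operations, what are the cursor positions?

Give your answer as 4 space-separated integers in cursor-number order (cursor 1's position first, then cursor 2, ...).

Answer: 2 2 0 2

Derivation:
After op 1 (move_right): buffer="qiizw" (len 5), cursors c1@3 c2@5, authorship .....
After op 2 (move_right): buffer="qiizw" (len 5), cursors c1@4 c2@5, authorship .....
After op 3 (insert('u')): buffer="qiizuwu" (len 7), cursors c1@5 c2@7, authorship ....1.2
After op 4 (delete): buffer="qiizw" (len 5), cursors c1@4 c2@5, authorship .....
After op 5 (move_right): buffer="qiizw" (len 5), cursors c1@5 c2@5, authorship .....
After op 6 (add_cursor(0)): buffer="qiizw" (len 5), cursors c3@0 c1@5 c2@5, authorship .....
After op 7 (add_cursor(4)): buffer="qiizw" (len 5), cursors c3@0 c4@4 c1@5 c2@5, authorship .....
After op 8 (delete): buffer="qi" (len 2), cursors c3@0 c1@2 c2@2 c4@2, authorship ..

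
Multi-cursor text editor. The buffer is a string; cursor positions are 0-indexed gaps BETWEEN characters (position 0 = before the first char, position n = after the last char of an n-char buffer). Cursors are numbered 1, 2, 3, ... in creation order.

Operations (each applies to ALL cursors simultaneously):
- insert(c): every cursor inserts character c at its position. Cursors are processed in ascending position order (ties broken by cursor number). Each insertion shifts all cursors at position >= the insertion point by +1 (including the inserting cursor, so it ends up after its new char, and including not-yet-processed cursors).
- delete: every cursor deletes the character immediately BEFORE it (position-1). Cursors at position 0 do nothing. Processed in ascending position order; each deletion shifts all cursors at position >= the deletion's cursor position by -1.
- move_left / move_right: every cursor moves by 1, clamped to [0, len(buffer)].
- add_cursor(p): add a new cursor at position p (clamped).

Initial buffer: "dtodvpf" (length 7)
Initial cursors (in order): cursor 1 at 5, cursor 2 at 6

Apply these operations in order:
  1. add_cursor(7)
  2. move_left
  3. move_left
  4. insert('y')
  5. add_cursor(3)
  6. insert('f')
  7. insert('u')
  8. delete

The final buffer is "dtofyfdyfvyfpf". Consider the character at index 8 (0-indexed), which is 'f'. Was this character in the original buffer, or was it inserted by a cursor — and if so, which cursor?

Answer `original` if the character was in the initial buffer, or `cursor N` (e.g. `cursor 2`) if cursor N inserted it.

After op 1 (add_cursor(7)): buffer="dtodvpf" (len 7), cursors c1@5 c2@6 c3@7, authorship .......
After op 2 (move_left): buffer="dtodvpf" (len 7), cursors c1@4 c2@5 c3@6, authorship .......
After op 3 (move_left): buffer="dtodvpf" (len 7), cursors c1@3 c2@4 c3@5, authorship .......
After op 4 (insert('y')): buffer="dtoydyvypf" (len 10), cursors c1@4 c2@6 c3@8, authorship ...1.2.3..
After op 5 (add_cursor(3)): buffer="dtoydyvypf" (len 10), cursors c4@3 c1@4 c2@6 c3@8, authorship ...1.2.3..
After op 6 (insert('f')): buffer="dtofyfdyfvyfpf" (len 14), cursors c4@4 c1@6 c2@9 c3@12, authorship ...411.22.33..
After op 7 (insert('u')): buffer="dtofuyfudyfuvyfupf" (len 18), cursors c4@5 c1@8 c2@12 c3@16, authorship ...44111.222.333..
After op 8 (delete): buffer="dtofyfdyfvyfpf" (len 14), cursors c4@4 c1@6 c2@9 c3@12, authorship ...411.22.33..
Authorship (.=original, N=cursor N): . . . 4 1 1 . 2 2 . 3 3 . .
Index 8: author = 2

Answer: cursor 2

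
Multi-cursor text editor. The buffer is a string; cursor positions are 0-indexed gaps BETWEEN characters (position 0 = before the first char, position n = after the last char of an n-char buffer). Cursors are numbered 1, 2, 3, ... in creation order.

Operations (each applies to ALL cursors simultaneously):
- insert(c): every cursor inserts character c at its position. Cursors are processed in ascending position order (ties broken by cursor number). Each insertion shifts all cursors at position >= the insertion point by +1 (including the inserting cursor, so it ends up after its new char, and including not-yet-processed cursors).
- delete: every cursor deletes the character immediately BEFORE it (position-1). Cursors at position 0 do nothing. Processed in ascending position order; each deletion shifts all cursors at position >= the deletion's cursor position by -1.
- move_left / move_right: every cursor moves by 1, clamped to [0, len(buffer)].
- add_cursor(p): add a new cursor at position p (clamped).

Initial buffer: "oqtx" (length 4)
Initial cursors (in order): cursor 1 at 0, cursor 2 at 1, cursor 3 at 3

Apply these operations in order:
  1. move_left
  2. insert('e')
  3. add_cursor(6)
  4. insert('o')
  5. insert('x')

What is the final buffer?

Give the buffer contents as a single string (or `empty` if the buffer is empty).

Answer: eeooxxoqeoxtoxx

Derivation:
After op 1 (move_left): buffer="oqtx" (len 4), cursors c1@0 c2@0 c3@2, authorship ....
After op 2 (insert('e')): buffer="eeoqetx" (len 7), cursors c1@2 c2@2 c3@5, authorship 12..3..
After op 3 (add_cursor(6)): buffer="eeoqetx" (len 7), cursors c1@2 c2@2 c3@5 c4@6, authorship 12..3..
After op 4 (insert('o')): buffer="eeoooqeotox" (len 11), cursors c1@4 c2@4 c3@8 c4@10, authorship 1212..33.4.
After op 5 (insert('x')): buffer="eeooxxoqeoxtoxx" (len 15), cursors c1@6 c2@6 c3@11 c4@14, authorship 121212..333.44.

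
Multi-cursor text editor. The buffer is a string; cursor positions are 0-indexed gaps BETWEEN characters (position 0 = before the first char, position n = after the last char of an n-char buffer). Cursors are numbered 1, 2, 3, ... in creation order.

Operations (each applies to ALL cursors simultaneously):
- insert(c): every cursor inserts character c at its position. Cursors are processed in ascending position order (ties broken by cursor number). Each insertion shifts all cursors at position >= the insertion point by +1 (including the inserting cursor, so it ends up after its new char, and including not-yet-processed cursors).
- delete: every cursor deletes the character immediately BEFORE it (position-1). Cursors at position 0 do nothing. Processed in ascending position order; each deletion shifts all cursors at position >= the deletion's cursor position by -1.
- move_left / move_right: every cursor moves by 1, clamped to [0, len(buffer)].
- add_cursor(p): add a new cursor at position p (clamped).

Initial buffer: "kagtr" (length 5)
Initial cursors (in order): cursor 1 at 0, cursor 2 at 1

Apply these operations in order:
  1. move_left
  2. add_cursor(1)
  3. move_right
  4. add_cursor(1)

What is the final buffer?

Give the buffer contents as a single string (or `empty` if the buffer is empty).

After op 1 (move_left): buffer="kagtr" (len 5), cursors c1@0 c2@0, authorship .....
After op 2 (add_cursor(1)): buffer="kagtr" (len 5), cursors c1@0 c2@0 c3@1, authorship .....
After op 3 (move_right): buffer="kagtr" (len 5), cursors c1@1 c2@1 c3@2, authorship .....
After op 4 (add_cursor(1)): buffer="kagtr" (len 5), cursors c1@1 c2@1 c4@1 c3@2, authorship .....

Answer: kagtr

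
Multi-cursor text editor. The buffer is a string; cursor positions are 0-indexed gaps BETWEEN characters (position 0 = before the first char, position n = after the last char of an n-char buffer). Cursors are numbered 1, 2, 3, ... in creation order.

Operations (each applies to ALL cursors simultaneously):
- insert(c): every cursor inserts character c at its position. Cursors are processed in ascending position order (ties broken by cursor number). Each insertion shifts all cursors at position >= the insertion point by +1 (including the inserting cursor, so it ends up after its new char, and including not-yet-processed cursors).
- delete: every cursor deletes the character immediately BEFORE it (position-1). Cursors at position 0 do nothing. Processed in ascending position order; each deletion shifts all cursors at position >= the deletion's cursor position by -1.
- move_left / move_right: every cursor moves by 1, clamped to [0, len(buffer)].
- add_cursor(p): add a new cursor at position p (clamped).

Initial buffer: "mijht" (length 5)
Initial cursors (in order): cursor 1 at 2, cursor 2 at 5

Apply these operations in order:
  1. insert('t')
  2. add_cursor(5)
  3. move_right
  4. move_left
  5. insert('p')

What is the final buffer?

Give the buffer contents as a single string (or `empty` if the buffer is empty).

After op 1 (insert('t')): buffer="mitjhtt" (len 7), cursors c1@3 c2@7, authorship ..1...2
After op 2 (add_cursor(5)): buffer="mitjhtt" (len 7), cursors c1@3 c3@5 c2@7, authorship ..1...2
After op 3 (move_right): buffer="mitjhtt" (len 7), cursors c1@4 c3@6 c2@7, authorship ..1...2
After op 4 (move_left): buffer="mitjhtt" (len 7), cursors c1@3 c3@5 c2@6, authorship ..1...2
After op 5 (insert('p')): buffer="mitpjhptpt" (len 10), cursors c1@4 c3@7 c2@9, authorship ..11..3.22

Answer: mitpjhptpt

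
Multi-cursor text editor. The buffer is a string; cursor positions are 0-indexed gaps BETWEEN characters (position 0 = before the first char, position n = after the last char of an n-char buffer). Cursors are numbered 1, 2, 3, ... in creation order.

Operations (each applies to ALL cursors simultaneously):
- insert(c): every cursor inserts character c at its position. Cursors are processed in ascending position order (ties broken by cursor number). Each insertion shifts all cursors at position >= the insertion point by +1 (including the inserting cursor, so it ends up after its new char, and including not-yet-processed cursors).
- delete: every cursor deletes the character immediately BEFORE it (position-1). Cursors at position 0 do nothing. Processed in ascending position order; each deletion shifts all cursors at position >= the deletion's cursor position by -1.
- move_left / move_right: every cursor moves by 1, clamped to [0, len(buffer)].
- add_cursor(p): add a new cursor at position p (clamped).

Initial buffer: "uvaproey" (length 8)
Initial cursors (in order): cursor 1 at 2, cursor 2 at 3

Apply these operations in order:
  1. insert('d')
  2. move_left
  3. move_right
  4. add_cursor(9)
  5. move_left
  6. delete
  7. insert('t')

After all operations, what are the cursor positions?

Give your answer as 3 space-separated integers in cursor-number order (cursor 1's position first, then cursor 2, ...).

Answer: 2 4 8

Derivation:
After op 1 (insert('d')): buffer="uvdadproey" (len 10), cursors c1@3 c2@5, authorship ..1.2.....
After op 2 (move_left): buffer="uvdadproey" (len 10), cursors c1@2 c2@4, authorship ..1.2.....
After op 3 (move_right): buffer="uvdadproey" (len 10), cursors c1@3 c2@5, authorship ..1.2.....
After op 4 (add_cursor(9)): buffer="uvdadproey" (len 10), cursors c1@3 c2@5 c3@9, authorship ..1.2.....
After op 5 (move_left): buffer="uvdadproey" (len 10), cursors c1@2 c2@4 c3@8, authorship ..1.2.....
After op 6 (delete): buffer="uddprey" (len 7), cursors c1@1 c2@2 c3@5, authorship .12....
After op 7 (insert('t')): buffer="utdtdprtey" (len 10), cursors c1@2 c2@4 c3@8, authorship .1122..3..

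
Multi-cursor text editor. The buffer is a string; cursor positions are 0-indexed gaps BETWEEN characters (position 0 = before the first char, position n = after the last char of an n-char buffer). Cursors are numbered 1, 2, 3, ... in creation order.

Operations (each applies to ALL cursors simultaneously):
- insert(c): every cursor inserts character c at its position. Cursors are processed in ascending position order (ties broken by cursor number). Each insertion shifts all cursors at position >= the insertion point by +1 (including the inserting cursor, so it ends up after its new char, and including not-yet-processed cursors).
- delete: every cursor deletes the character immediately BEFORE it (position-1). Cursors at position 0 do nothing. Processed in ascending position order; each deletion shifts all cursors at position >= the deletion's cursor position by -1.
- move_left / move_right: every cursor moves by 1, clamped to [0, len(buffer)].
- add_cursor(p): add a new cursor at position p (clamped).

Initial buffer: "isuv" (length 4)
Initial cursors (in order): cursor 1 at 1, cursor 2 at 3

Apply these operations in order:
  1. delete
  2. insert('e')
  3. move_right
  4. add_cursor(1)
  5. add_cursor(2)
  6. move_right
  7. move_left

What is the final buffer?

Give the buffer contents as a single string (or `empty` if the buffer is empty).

Answer: esev

Derivation:
After op 1 (delete): buffer="sv" (len 2), cursors c1@0 c2@1, authorship ..
After op 2 (insert('e')): buffer="esev" (len 4), cursors c1@1 c2@3, authorship 1.2.
After op 3 (move_right): buffer="esev" (len 4), cursors c1@2 c2@4, authorship 1.2.
After op 4 (add_cursor(1)): buffer="esev" (len 4), cursors c3@1 c1@2 c2@4, authorship 1.2.
After op 5 (add_cursor(2)): buffer="esev" (len 4), cursors c3@1 c1@2 c4@2 c2@4, authorship 1.2.
After op 6 (move_right): buffer="esev" (len 4), cursors c3@2 c1@3 c4@3 c2@4, authorship 1.2.
After op 7 (move_left): buffer="esev" (len 4), cursors c3@1 c1@2 c4@2 c2@3, authorship 1.2.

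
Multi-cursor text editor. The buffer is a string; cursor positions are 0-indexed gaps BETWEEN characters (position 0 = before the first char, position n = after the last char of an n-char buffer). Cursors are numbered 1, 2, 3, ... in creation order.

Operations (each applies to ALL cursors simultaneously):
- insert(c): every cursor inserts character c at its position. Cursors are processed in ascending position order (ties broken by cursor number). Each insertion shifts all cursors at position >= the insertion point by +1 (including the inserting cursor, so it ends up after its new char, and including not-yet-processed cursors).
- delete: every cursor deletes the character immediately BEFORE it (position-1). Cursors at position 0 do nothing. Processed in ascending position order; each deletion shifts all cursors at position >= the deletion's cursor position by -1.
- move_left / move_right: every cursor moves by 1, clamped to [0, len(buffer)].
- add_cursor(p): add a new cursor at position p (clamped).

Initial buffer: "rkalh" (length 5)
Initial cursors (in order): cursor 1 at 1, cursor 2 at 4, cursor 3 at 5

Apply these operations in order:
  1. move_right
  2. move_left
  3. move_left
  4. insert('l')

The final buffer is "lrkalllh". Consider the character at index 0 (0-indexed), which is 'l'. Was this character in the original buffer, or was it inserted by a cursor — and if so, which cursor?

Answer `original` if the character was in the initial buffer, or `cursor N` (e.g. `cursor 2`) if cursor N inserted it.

After op 1 (move_right): buffer="rkalh" (len 5), cursors c1@2 c2@5 c3@5, authorship .....
After op 2 (move_left): buffer="rkalh" (len 5), cursors c1@1 c2@4 c3@4, authorship .....
After op 3 (move_left): buffer="rkalh" (len 5), cursors c1@0 c2@3 c3@3, authorship .....
After op 4 (insert('l')): buffer="lrkalllh" (len 8), cursors c1@1 c2@6 c3@6, authorship 1...23..
Authorship (.=original, N=cursor N): 1 . . . 2 3 . .
Index 0: author = 1

Answer: cursor 1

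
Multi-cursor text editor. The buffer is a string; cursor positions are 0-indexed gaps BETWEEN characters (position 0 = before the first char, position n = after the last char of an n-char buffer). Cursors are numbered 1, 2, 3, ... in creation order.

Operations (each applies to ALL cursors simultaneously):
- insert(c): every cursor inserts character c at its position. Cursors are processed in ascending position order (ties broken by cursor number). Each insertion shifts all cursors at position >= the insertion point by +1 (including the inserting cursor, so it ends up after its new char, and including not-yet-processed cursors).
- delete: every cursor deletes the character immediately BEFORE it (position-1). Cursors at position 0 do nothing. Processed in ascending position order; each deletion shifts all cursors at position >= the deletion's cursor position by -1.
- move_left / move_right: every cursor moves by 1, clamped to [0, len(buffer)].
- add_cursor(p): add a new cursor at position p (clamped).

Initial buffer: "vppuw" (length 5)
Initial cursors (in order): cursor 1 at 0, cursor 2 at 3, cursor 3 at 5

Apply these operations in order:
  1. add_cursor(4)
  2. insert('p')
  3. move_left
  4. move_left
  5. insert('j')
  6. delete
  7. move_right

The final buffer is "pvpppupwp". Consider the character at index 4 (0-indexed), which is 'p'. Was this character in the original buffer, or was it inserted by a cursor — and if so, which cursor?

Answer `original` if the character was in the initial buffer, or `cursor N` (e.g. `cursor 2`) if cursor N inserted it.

Answer: cursor 2

Derivation:
After op 1 (add_cursor(4)): buffer="vppuw" (len 5), cursors c1@0 c2@3 c4@4 c3@5, authorship .....
After op 2 (insert('p')): buffer="pvpppupwp" (len 9), cursors c1@1 c2@5 c4@7 c3@9, authorship 1...2.4.3
After op 3 (move_left): buffer="pvpppupwp" (len 9), cursors c1@0 c2@4 c4@6 c3@8, authorship 1...2.4.3
After op 4 (move_left): buffer="pvpppupwp" (len 9), cursors c1@0 c2@3 c4@5 c3@7, authorship 1...2.4.3
After op 5 (insert('j')): buffer="jpvpjppjupjwp" (len 13), cursors c1@1 c2@5 c4@8 c3@11, authorship 11..2.24.43.3
After op 6 (delete): buffer="pvpppupwp" (len 9), cursors c1@0 c2@3 c4@5 c3@7, authorship 1...2.4.3
After op 7 (move_right): buffer="pvpppupwp" (len 9), cursors c1@1 c2@4 c4@6 c3@8, authorship 1...2.4.3
Authorship (.=original, N=cursor N): 1 . . . 2 . 4 . 3
Index 4: author = 2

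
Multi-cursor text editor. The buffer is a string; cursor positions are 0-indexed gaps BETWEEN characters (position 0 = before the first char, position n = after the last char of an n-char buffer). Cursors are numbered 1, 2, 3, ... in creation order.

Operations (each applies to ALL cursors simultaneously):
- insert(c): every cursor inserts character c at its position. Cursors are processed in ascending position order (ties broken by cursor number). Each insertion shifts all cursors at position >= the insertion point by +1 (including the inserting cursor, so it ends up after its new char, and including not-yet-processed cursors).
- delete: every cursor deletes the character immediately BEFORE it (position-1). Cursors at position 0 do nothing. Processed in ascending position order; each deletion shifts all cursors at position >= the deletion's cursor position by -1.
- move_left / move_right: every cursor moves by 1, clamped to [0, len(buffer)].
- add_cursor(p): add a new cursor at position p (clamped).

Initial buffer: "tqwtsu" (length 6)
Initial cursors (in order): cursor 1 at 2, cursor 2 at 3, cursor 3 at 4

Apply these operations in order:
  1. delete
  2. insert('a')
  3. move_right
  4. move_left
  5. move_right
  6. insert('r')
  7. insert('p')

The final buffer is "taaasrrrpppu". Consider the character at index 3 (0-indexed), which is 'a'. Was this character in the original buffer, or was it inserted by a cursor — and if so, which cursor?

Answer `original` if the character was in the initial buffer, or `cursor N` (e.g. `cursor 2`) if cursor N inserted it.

After op 1 (delete): buffer="tsu" (len 3), cursors c1@1 c2@1 c3@1, authorship ...
After op 2 (insert('a')): buffer="taaasu" (len 6), cursors c1@4 c2@4 c3@4, authorship .123..
After op 3 (move_right): buffer="taaasu" (len 6), cursors c1@5 c2@5 c3@5, authorship .123..
After op 4 (move_left): buffer="taaasu" (len 6), cursors c1@4 c2@4 c3@4, authorship .123..
After op 5 (move_right): buffer="taaasu" (len 6), cursors c1@5 c2@5 c3@5, authorship .123..
After op 6 (insert('r')): buffer="taaasrrru" (len 9), cursors c1@8 c2@8 c3@8, authorship .123.123.
After op 7 (insert('p')): buffer="taaasrrrpppu" (len 12), cursors c1@11 c2@11 c3@11, authorship .123.123123.
Authorship (.=original, N=cursor N): . 1 2 3 . 1 2 3 1 2 3 .
Index 3: author = 3

Answer: cursor 3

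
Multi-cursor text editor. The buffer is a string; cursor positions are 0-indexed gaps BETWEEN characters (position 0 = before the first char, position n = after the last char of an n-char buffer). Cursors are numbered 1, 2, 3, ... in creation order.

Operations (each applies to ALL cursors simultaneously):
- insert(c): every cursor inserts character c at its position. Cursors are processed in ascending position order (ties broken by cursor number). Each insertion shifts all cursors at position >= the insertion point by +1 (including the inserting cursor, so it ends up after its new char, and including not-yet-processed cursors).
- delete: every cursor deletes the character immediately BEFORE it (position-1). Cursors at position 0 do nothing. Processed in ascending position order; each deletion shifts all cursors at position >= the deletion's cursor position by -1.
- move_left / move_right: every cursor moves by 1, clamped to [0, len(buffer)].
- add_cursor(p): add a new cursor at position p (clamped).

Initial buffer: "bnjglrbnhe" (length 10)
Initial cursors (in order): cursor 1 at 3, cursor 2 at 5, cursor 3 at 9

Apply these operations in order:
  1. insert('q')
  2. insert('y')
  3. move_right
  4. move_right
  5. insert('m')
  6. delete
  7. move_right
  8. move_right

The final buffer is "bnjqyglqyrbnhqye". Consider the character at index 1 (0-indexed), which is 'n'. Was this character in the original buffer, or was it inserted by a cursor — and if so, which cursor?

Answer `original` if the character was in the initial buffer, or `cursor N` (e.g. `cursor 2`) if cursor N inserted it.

After op 1 (insert('q')): buffer="bnjqglqrbnhqe" (len 13), cursors c1@4 c2@7 c3@12, authorship ...1..2....3.
After op 2 (insert('y')): buffer="bnjqyglqyrbnhqye" (len 16), cursors c1@5 c2@9 c3@15, authorship ...11..22....33.
After op 3 (move_right): buffer="bnjqyglqyrbnhqye" (len 16), cursors c1@6 c2@10 c3@16, authorship ...11..22....33.
After op 4 (move_right): buffer="bnjqyglqyrbnhqye" (len 16), cursors c1@7 c2@11 c3@16, authorship ...11..22....33.
After op 5 (insert('m')): buffer="bnjqyglmqyrbmnhqyem" (len 19), cursors c1@8 c2@13 c3@19, authorship ...11..122..2..33.3
After op 6 (delete): buffer="bnjqyglqyrbnhqye" (len 16), cursors c1@7 c2@11 c3@16, authorship ...11..22....33.
After op 7 (move_right): buffer="bnjqyglqyrbnhqye" (len 16), cursors c1@8 c2@12 c3@16, authorship ...11..22....33.
After op 8 (move_right): buffer="bnjqyglqyrbnhqye" (len 16), cursors c1@9 c2@13 c3@16, authorship ...11..22....33.
Authorship (.=original, N=cursor N): . . . 1 1 . . 2 2 . . . . 3 3 .
Index 1: author = original

Answer: original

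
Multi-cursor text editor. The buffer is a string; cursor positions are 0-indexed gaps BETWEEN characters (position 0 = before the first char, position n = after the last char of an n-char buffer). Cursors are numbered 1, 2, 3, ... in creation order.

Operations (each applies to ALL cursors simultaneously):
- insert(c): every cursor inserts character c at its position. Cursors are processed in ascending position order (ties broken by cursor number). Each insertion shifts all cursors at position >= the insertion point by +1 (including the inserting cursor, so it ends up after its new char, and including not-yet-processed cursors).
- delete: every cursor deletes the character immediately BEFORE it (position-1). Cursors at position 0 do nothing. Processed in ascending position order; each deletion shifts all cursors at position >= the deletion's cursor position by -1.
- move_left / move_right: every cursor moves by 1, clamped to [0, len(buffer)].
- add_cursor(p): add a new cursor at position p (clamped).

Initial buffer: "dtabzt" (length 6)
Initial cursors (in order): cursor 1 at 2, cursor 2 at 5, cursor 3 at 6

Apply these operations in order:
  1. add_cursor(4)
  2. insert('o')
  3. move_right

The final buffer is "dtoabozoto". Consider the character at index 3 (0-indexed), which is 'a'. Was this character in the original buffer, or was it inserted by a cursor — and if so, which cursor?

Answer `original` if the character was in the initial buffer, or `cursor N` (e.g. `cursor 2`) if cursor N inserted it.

After op 1 (add_cursor(4)): buffer="dtabzt" (len 6), cursors c1@2 c4@4 c2@5 c3@6, authorship ......
After op 2 (insert('o')): buffer="dtoabozoto" (len 10), cursors c1@3 c4@6 c2@8 c3@10, authorship ..1..4.2.3
After op 3 (move_right): buffer="dtoabozoto" (len 10), cursors c1@4 c4@7 c2@9 c3@10, authorship ..1..4.2.3
Authorship (.=original, N=cursor N): . . 1 . . 4 . 2 . 3
Index 3: author = original

Answer: original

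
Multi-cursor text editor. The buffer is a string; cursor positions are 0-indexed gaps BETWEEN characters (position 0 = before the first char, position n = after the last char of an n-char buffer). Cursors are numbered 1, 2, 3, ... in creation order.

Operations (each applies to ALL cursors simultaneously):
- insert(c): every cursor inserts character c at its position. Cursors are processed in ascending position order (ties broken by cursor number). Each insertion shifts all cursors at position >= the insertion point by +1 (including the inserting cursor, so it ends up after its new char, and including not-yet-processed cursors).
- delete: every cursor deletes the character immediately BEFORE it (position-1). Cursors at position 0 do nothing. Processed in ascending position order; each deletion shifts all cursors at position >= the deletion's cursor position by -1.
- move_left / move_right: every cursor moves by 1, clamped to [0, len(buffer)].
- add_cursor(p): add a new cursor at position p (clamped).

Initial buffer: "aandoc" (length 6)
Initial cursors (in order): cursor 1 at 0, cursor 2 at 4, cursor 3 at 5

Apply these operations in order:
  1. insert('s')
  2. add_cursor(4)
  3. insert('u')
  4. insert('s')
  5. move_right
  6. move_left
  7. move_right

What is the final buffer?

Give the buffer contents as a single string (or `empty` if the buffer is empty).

After op 1 (insert('s')): buffer="saandsosc" (len 9), cursors c1@1 c2@6 c3@8, authorship 1....2.3.
After op 2 (add_cursor(4)): buffer="saandsosc" (len 9), cursors c1@1 c4@4 c2@6 c3@8, authorship 1....2.3.
After op 3 (insert('u')): buffer="suaanudsuosuc" (len 13), cursors c1@2 c4@6 c2@9 c3@12, authorship 11...4.22.33.
After op 4 (insert('s')): buffer="susaanusdsusosusc" (len 17), cursors c1@3 c4@8 c2@12 c3@16, authorship 111...44.222.333.
After op 5 (move_right): buffer="susaanusdsusosusc" (len 17), cursors c1@4 c4@9 c2@13 c3@17, authorship 111...44.222.333.
After op 6 (move_left): buffer="susaanusdsusosusc" (len 17), cursors c1@3 c4@8 c2@12 c3@16, authorship 111...44.222.333.
After op 7 (move_right): buffer="susaanusdsusosusc" (len 17), cursors c1@4 c4@9 c2@13 c3@17, authorship 111...44.222.333.

Answer: susaanusdsusosusc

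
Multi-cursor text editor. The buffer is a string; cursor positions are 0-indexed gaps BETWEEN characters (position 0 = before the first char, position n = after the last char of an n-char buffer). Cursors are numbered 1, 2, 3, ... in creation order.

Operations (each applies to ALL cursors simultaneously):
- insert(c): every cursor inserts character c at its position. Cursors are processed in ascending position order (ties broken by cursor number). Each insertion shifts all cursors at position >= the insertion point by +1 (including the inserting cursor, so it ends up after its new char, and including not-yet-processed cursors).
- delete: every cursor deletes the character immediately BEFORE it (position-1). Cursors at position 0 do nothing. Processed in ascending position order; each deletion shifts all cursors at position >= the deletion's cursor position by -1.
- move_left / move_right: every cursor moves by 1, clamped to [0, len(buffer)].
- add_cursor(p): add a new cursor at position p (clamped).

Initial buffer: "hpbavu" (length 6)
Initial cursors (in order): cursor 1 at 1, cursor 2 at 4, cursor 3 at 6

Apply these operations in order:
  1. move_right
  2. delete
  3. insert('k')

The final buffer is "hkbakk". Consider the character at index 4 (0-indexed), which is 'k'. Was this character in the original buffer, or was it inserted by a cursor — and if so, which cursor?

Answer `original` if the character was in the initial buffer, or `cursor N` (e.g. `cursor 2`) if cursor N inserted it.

Answer: cursor 2

Derivation:
After op 1 (move_right): buffer="hpbavu" (len 6), cursors c1@2 c2@5 c3@6, authorship ......
After op 2 (delete): buffer="hba" (len 3), cursors c1@1 c2@3 c3@3, authorship ...
After op 3 (insert('k')): buffer="hkbakk" (len 6), cursors c1@2 c2@6 c3@6, authorship .1..23
Authorship (.=original, N=cursor N): . 1 . . 2 3
Index 4: author = 2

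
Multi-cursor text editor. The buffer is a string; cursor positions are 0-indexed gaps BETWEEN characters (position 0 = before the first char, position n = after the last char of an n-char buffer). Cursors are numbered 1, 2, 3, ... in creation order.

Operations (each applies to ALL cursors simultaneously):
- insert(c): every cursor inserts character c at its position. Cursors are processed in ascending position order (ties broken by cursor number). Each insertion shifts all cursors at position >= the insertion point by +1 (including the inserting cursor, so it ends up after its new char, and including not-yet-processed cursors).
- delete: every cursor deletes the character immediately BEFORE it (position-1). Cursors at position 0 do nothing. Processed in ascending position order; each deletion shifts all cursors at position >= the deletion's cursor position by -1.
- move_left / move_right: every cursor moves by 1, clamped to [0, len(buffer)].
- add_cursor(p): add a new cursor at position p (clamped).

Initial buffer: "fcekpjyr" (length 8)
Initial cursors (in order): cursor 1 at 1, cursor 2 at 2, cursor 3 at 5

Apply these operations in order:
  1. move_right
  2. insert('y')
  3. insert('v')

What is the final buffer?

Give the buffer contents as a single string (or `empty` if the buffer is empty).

Answer: fcyveyvkpjyvyr

Derivation:
After op 1 (move_right): buffer="fcekpjyr" (len 8), cursors c1@2 c2@3 c3@6, authorship ........
After op 2 (insert('y')): buffer="fcyeykpjyyr" (len 11), cursors c1@3 c2@5 c3@9, authorship ..1.2...3..
After op 3 (insert('v')): buffer="fcyveyvkpjyvyr" (len 14), cursors c1@4 c2@7 c3@12, authorship ..11.22...33..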